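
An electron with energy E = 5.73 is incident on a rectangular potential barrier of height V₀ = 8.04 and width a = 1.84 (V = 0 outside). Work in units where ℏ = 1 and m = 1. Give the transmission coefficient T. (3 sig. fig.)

T = 0.00120

E < V₀: inside the barrier ψ ∝ e^{±κx} with κ = √(2m(V₀ − E))/ℏ = 2.149.
κa = 3.955, sinh(κa) = 26.09.
Matching ψ, ψ′ at both faces gives T = [1 + V₀² sinh²(κa) / (4E(V₀ − E))]⁻¹ = 1/831.8 = 0.00120.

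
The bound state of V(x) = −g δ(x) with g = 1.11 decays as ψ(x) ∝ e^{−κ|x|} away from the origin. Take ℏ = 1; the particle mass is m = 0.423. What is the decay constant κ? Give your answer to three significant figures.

Integrating the TISE across x = 0 gives the cusp condition ψ'(0⁺) − ψ'(0⁻) = −(2mg/ℏ²)ψ(0).
With ψ ∝ e^{−κ|x|} this yields −2κ = −2mg/ℏ², so κ = mg/ℏ² = 0.4695.

κ = 0.470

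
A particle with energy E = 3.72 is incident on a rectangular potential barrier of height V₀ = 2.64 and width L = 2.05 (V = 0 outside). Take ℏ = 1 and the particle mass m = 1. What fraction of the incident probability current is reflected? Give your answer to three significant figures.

E > V₀: inside the barrier k₂ = √(2m(E − V₀))/ℏ = 1.470, k₂L = 3.013.
T = [1 + V₀² sin²(k₂L) / (4E(E − V₀))]⁻¹ = 1/1.007 = 0.993.
R = 1 − T = 0.00710.

R = 0.00710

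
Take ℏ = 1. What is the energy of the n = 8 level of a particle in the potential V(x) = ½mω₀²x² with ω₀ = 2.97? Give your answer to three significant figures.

The oscillator eigenvalues are E_n = ℏω₀(n + ½), so E_8 = 2.97 × 8.5 = 25.25.

E = 25.2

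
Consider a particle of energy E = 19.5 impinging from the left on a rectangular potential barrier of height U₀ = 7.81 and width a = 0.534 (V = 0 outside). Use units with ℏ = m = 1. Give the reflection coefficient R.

R = 0.0185

E > U₀: inside the barrier k₂ = √(2m(E − U₀))/ℏ = 4.835, k₂a = 2.582.
T = [1 + U₀² sin²(k₂a) / (4E(E − U₀))]⁻¹ = 1/1.019 = 0.982.
R = 1 − T = 0.0185.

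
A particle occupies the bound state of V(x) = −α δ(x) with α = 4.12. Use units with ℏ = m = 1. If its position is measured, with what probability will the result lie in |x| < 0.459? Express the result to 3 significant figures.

The normalised bound state is ψ = √κ e^{−κ|x|} with κ = mα/ℏ² = 4.120.
P(|x| < d) = ∫_{−d}^{d} κ e^{−2κ|x|} dx = 1 − e^{−2κd} = 1 − e^{−3.782} = 0.9772.

P = 0.977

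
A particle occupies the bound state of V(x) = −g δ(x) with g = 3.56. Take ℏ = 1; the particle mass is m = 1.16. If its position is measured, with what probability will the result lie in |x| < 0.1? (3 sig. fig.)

The normalised bound state is ψ = √κ e^{−κ|x|} with κ = mg/ℏ² = 4.130.
P(|x| < d) = ∫_{−d}^{d} κ e^{−2κ|x|} dx = 1 − e^{−2κd} = 1 − e^{−0.8259} = 0.5622.

P = 0.562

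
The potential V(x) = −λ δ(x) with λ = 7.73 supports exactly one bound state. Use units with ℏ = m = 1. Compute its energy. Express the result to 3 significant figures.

For x ≠ 0 the bound state is ψ ∝ e^{−κ|x|}; integrating the TISE across the delta gives the cusp condition 2κ = 2mλ/ℏ², so κ = 7.730.
Then E = −ℏ²κ²/(2m) = −mλ²/(2ℏ²) = -29.88.

E = -29.9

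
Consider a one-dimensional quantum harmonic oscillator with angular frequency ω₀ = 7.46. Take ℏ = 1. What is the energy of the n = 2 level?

Using E_n = (n + ½)ℏω₀: E_2 = 2.5 × 7.46 = 18.65.

E = 18.7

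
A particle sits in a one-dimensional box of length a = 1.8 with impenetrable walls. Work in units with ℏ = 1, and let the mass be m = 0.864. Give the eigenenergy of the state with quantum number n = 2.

E = 7.05

The infinite-well eigenfunctions ψ_n = √(2/a) sin(nπx/a) vanish at both walls, giving E_n = n²π²ℏ²/(2ma²).
E_2 = 2² × π² / (2 × 0.864 × 1.8²) = 7.051.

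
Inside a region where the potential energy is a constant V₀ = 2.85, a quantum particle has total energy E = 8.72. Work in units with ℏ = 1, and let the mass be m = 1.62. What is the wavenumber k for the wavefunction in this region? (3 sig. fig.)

With E > V₀ the solution is oscillatory, ψ ∝ e^{±ikx} with k = √(2m(E − V₀))/ℏ.
k = √(2 × 1.62 × 5.87) = 4.361.

k = 4.36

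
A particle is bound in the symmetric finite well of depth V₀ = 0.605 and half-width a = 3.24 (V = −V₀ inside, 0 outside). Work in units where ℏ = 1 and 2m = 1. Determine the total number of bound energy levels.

N = 2

Define the well-strength parameter z₀ = (a/ℏ)√(2mV₀) = 3.24 × √(2·0.5·0.605) = 2.520.
A new bound state (alternating even/odd) appears each time z₀ passes a multiple of π/2, so N = ⌊2z₀/π⌋ + 1 = ⌊1.604⌋ + 1 = 2.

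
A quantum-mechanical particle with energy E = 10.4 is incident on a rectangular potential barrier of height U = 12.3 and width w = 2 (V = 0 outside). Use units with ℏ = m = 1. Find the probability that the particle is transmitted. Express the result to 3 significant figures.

Since E < U the interior solution is evanescent with decay constant κ = √(2m(U − E))/ℏ = 1.949.
κw = 3.899, sinh(κw) = 24.66.
The exact tunnelling result is T⁻¹ = 1 + U² sinh²(κw) / [4E(U − E)] = 1165, so T = 0.000858.

T = 0.000858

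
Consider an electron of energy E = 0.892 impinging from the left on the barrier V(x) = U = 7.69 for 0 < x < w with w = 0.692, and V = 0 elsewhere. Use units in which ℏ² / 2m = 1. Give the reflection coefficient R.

R = 0.955

E < U: inside the barrier ψ ∝ e^{±κx} with κ = √(2m(U − E))/ℏ = 2.607.
κw = 1.804, sinh(κw) = 2.955.
The exact tunnelling result is T⁻¹ = 1 + U² sinh²(κw) / [4E(U − E)] = 22.30, so T = 0.0449.
R = 1 − T = 0.955.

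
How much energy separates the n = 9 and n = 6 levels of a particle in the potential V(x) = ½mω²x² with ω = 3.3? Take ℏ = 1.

E_n = ℏω(n + ½), so ΔE = (9 − 6) ℏω = 3 × 3.3 = 9.900.

ΔE = 9.90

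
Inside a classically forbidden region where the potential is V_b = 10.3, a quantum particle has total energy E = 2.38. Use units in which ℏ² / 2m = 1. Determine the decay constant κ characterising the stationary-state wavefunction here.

Since E < V_b the TISE in this region is ψ'' = κ²ψ with κ = √(2m(V_b − E))/ℏ.
κ = √(2 × 0.5 × 7.92) = 2.814.

κ = 2.81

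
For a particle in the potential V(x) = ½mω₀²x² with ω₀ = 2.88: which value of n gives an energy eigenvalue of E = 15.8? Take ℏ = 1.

E_n = ℏω₀(n + ½) ⇒ n = E/(ℏω₀) − ½ = 15.8/2.88 − 0.5 = 4.986 → n = 5.

n = 5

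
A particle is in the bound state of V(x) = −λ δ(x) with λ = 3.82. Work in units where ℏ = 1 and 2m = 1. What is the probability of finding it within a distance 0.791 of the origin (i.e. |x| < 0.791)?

P = 0.951

The normalised bound state is ψ = √κ e^{−κ|x|} with κ = mλ/ℏ² = 1.910.
P(|x| < d) = ∫_{−d}^{d} κ e^{−2κ|x|} dx = 1 − e^{−2κd} = 1 − e^{−3.022} = 0.9513.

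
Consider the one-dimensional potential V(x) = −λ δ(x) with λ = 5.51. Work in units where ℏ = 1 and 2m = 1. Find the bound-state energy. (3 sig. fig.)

E = -7.59

The bound state is ψ(x) = √κ e^{−κ|x|}. The derivative jump ψ'(0⁺) − ψ'(0⁻) = −(2mλ/ℏ²)ψ(0) fixes κ = mλ/ℏ² = 2.755.
Then E = −ℏ²κ²/(2m) = −mλ²/(2ℏ²) = -7.590.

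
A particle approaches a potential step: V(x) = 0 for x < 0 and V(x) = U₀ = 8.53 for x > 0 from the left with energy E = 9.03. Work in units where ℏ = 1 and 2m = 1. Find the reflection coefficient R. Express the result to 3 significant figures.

The wavenumbers are k₁ = √(2mE)/ℏ = 3.005 on the left and k₂ = √(2m(E − U₀))/ℏ = 0.7071 on the right.
Continuity of ψ and ψ′ at the step yields the reflection amplitude r = (k₁ − k₂)/(k₁ + k₂) = 0.6190; thus R = |r|² = 0.3832, T = 0.6168.

R = 0.383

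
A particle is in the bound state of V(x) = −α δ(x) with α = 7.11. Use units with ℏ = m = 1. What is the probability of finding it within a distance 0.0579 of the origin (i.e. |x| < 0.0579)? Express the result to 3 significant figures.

P = 0.561

The normalised bound state is ψ = √κ e^{−κ|x|} with κ = mα/ℏ² = 7.110.
P(|x| < d) = ∫_{−d}^{d} κ e^{−2κ|x|} dx = 1 − e^{−2κd} = 1 − e^{−0.8233} = 0.5610.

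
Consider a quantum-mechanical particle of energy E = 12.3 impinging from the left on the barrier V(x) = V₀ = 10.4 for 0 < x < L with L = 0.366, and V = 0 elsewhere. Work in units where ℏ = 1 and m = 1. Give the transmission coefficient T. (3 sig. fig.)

Above the barrier the interior wavenumber is k₂ = √(2m(E − V₀))/ℏ = 1.949, giving phase k₂L = 0.7135.
Matching at both interfaces gives T⁻¹ = 1 + V₀² sin²(k₂L) / [4E(E − V₀)] = 1.496, hence T = 0.669.

T = 0.669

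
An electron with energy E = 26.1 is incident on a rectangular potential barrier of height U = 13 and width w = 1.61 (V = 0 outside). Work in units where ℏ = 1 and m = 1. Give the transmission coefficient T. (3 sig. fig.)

E > U: inside the barrier k₂ = √(2m(E − U))/ℏ = 5.119, k₂w = 8.241.
Matching at both interfaces gives T⁻¹ = 1 + U² sin²(k₂w) / [4E(E − U)] = 1.106, hence T = 0.904.

T = 0.904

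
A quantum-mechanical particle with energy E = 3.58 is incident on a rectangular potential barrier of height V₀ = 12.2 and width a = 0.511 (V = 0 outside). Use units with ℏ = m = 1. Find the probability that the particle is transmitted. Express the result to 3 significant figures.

E < V₀: inside the barrier ψ ∝ e^{±κx} with κ = √(2m(V₀ − E))/ℏ = 4.152.
κa = 2.122, sinh(κa) = 4.113.
Matching ψ, ψ′ at both faces gives T = [1 + V₀² sinh²(κa) / (4E(V₀ − E))]⁻¹ = 1/21.40 = 0.0467.

T = 0.0467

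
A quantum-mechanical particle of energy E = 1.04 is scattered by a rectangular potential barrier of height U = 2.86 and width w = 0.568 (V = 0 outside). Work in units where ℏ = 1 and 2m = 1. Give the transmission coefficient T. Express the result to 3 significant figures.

E < U: inside the barrier ψ ∝ e^{±κx} with κ = √(2m(U − E))/ℏ = 1.349.
κw = 0.7663, sinh(κw) = 0.8435.
The exact tunnelling result is T⁻¹ = 1 + U² sinh²(κw) / [4E(U − E)] = 1.769, so T = 0.565.

T = 0.565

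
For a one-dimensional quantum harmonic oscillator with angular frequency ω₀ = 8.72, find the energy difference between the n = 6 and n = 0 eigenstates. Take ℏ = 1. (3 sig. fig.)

E_n = ℏω₀(n + ½), so ΔE = (6 − 0) ℏω₀ = 6 × 8.72 = 52.32.

ΔE = 52.3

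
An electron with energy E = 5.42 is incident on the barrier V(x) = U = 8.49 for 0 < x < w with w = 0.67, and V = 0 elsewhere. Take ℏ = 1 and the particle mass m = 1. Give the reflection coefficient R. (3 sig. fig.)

R = 0.874

E < U: inside the barrier ψ ∝ e^{±κx} with κ = √(2m(U − E))/ℏ = 2.478.
κw = 1.660, sinh(κw) = 2.535.
The exact tunnelling result is T⁻¹ = 1 + U² sinh²(κw) / [4E(U − E)] = 7.960, so T = 0.126.
R = 1 − T = 0.874.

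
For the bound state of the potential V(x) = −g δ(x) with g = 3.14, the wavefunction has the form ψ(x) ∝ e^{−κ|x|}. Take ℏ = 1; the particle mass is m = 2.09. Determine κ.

κ = 6.56

Integrate −(ℏ²/2m)ψ'' − gδ(x)ψ = Eψ from −ε to +ε: the ψ'' term gives ψ'(0⁺) − ψ'(0⁻) and the δ term gives −(2mg/ℏ²)ψ(0).
With ψ ∝ e^{−κ|x|} this yields −2κ = −2mg/ℏ², so κ = mg/ℏ² = 6.563.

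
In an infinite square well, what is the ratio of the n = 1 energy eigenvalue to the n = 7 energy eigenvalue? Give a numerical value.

Since E_n ∝ n², the ratio is (1/7)² = 0.0204082.

0.0204082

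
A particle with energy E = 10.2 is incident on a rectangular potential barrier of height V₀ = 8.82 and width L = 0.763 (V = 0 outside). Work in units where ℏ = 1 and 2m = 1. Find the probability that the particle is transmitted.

T = 0.543

Above the barrier the interior wavenumber is k₂ = √(2m(E − V₀))/ℏ = 1.175, giving phase k₂L = 0.8963.
T = [1 + V₀² sin²(k₂L) / (4E(E − V₀))]⁻¹ = 1/1.843 = 0.543.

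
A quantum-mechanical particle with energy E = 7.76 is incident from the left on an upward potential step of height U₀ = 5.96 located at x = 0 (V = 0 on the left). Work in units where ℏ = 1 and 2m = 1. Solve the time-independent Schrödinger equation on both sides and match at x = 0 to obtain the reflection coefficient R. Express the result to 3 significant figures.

On each side the TISE gives plane waves with k = √(2m(E − V))/ℏ: k₁ = √(2·½·7.76) = 2.786, k₂ = √(2·½·1.8) = 1.342.
Matching ψ and ψ′ at x = 0 gives r = (k₁ − k₂)/(k₁ + k₂), so R = r² = 0.1224 and T = 1 − R = 0.8776.

R = 0.122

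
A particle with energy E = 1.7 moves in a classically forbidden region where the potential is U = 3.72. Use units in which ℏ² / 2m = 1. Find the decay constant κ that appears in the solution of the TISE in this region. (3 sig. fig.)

κ = 1.42

Since E < U the TISE in this region is ψ'' = κ²ψ with κ = √(2m(U − E))/ℏ.
κ = √(2 × 0.5 × 2.02) = 1.421.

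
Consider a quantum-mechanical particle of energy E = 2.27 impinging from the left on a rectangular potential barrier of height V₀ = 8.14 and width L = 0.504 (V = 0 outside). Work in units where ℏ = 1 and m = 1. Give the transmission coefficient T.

E < V₀: inside the barrier ψ ∝ e^{±κx} with κ = √(2m(V₀ − E))/ℏ = 3.426.
κL = 1.727, sinh(κL) = 2.723.
Matching ψ, ψ′ at both faces gives T = [1 + V₀² sinh²(κL) / (4E(V₀ − E))]⁻¹ = 1/10.22 = 0.0979.

T = 0.0979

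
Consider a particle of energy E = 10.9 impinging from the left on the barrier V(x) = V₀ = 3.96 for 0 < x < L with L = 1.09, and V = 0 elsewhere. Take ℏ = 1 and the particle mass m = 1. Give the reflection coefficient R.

R = 0.0317

E > V₀: inside the barrier k₂ = √(2m(E − V₀))/ℏ = 3.726, k₂L = 4.061.
T = [1 + V₀² sin²(k₂L) / (4E(E − V₀))]⁻¹ = 1/1.033 = 0.968.
R = 1 − T = 0.0317.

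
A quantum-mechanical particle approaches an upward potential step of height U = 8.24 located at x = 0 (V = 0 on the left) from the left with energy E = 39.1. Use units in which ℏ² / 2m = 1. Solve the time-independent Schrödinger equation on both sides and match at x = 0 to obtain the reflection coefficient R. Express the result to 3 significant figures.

R = 0.00349

On each side the TISE gives plane waves with k = √(2m(E − V))/ℏ: k₁ = √(2·½·39.1) = 6.253, k₂ = √(2·½·30.86) = 5.555.
Continuity of ψ and ψ′ at the step yields the reflection amplitude r = (k₁ − k₂)/(k₁ + k₂) = 0.05910; thus R = |r|² = 0.003492, T = 0.9965.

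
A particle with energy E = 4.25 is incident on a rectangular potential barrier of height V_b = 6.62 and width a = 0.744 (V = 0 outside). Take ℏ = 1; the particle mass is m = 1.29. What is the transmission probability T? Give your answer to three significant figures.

T = 0.0890

Since E < V_b the interior solution is evanescent with decay constant κ = √(2m(V_b − E))/ℏ = 2.473.
κa = 1.840, sinh(κa) = 3.068.
The exact tunnelling result is T⁻¹ = 1 + V_b² sinh²(κa) / [4E(V_b − E)] = 11.24, so T = 0.0890.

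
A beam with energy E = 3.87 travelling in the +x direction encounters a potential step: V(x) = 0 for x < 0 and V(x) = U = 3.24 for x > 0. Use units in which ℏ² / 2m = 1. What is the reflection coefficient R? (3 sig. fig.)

On each side the TISE gives plane waves with k = √(2m(E − V))/ℏ: k₁ = √(2·½·3.87) = 1.967, k₂ = √(2·½·0.63) = 0.7937.
Continuity of ψ and ψ′ at the step yields the reflection amplitude r = (k₁ − k₂)/(k₁ + k₂) = 0.4250; thus R = |r|² = 0.1807, T = 0.8193.

R = 0.181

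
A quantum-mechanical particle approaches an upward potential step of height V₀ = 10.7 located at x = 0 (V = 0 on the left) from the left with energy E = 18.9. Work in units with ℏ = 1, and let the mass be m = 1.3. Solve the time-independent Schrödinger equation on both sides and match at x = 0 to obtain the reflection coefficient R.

R = 0.0423

The wavenumbers are k₁ = √(2mE)/ℏ = 7.010 on the left and k₂ = √(2m(E − V₀))/ℏ = 4.617 on the right.
Continuity of ψ and ψ′ at the step yields the reflection amplitude r = (k₁ − k₂)/(k₁ + k₂) = 0.2058; thus R = |r|² = 0.04234, T = 0.9577.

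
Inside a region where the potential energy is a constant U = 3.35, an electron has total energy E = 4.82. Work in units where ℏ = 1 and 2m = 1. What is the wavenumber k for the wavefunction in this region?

With E > U the solution is oscillatory, ψ ∝ e^{±ikx} with k = √(2m(E − U))/ℏ.
k = √(2 × 0.5 × 1.47) = 1.212.

k = 1.21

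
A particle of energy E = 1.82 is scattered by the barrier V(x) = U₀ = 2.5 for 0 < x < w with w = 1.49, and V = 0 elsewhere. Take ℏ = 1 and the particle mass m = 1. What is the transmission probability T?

T = 0.0946

E < U₀: inside the barrier ψ ∝ e^{±κx} with κ = √(2m(U₀ − E))/ℏ = 1.166.
κw = 1.738, sinh(κw) = 2.754.
The exact tunnelling result is T⁻¹ = 1 + U₀² sinh²(κw) / [4E(U₀ − E)] = 10.58, so T = 0.0946.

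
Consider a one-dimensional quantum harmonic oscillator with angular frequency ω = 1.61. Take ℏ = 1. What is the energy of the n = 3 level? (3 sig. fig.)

E = 5.64

Using E_n = (n + ½)ℏω: E_3 = 3.5 × 1.61 = 5.635.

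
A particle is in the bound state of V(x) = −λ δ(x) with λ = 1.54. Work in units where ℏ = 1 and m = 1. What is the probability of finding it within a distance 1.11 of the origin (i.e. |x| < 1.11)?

The normalised bound state is ψ = √κ e^{−κ|x|} with κ = mλ/ℏ² = 1.540.
P(|x| < d) = ∫_{−d}^{d} κ e^{−2κ|x|} dx = 1 − e^{−2κd} = 1 − e^{−3.419} = 0.9672.

P = 0.967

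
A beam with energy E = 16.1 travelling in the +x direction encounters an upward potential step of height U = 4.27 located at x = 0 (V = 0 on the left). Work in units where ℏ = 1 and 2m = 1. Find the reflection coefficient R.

R = 0.00591

The wavenumbers are k₁ = √(2mE)/ℏ = 4.012 on the left and k₂ = √(2m(E − U))/ℏ = 3.439 on the right.
Continuity of ψ and ψ′ at the step yields the reflection amplitude r = (k₁ − k₂)/(k₁ + k₂) = 0.07689; thus R = |r|² = 0.005913, T = 0.9941.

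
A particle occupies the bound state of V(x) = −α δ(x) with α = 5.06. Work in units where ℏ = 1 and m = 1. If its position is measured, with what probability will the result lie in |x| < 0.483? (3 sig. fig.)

The normalised bound state is ψ = √κ e^{−κ|x|} with κ = mα/ℏ² = 5.060.
P(|x| < d) = ∫_{−d}^{d} κ e^{−2κ|x|} dx = 1 − e^{−2κd} = 1 − e^{−4.888} = 0.9925.

P = 0.992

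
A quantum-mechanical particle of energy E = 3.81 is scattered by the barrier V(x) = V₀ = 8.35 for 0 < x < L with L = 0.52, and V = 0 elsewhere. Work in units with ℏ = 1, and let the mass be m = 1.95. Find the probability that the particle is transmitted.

T = 0.0487

E < V₀: inside the barrier ψ ∝ e^{±κx} with κ = √(2m(V₀ − E))/ℏ = 4.208.
κL = 2.188, sinh(κL) = 4.403.
Matching ψ, ψ′ at both faces gives T = [1 + V₀² sinh²(κL) / (4E(V₀ − E))]⁻¹ = 1/20.54 = 0.0487.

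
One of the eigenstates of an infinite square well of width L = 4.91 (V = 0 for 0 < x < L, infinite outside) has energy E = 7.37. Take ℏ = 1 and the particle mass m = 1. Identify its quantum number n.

n = 6

For an infinite well E_n = n²π²ℏ²/(2mL²), so n = (L/πℏ)√(2mE).
n = (4.91/π) × √(2 × 1 × 7.37) = 6.000 → n = 6.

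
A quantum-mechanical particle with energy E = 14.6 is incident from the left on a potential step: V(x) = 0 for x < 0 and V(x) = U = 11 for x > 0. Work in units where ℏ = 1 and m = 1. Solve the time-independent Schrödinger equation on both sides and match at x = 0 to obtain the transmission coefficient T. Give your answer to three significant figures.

On each side the TISE gives plane waves with k = √(2m(E − V))/ℏ: k₁ = √(2·1·14.6) = 5.404, k₂ = √(2·1·3.6) = 2.683.
Matching ψ and ψ′ at x = 0 gives r = (k₁ − k₂)/(k₁ + k₂), so R = r² = 0.1132 and T = 1 − R = 0.8868.

T = 0.887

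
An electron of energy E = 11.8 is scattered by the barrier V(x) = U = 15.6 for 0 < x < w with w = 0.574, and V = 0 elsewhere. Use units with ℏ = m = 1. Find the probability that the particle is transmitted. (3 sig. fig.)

Since E < U the interior solution is evanescent with decay constant κ = √(2m(U − E))/ℏ = 2.757.
κw = 1.582, sinh(κw) = 2.331.
The exact tunnelling result is T⁻¹ = 1 + U² sinh²(κw) / [4E(U − E)] = 8.370, so T = 0.119.

T = 0.119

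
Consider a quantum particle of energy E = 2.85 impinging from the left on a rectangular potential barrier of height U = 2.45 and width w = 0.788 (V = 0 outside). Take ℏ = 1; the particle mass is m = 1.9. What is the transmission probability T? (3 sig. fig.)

Above the barrier the interior wavenumber is k₂ = √(2m(E − U))/ℏ = 1.233, giving phase k₂w = 0.9715.
T = [1 + U² sin²(k₂w) / (4E(E − U))]⁻¹ = 1/1.898 = 0.527.

T = 0.527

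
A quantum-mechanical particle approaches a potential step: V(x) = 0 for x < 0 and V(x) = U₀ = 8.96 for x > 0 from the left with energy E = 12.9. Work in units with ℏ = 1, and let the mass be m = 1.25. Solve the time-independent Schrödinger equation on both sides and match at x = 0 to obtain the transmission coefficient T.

On each side the TISE gives plane waves with k = √(2m(E − V))/ℏ: k₁ = √(2·1.25·12.9) = 5.679, k₂ = √(2·1.25·3.94) = 3.138.
Matching ψ and ψ′ at x = 0 gives r = (k₁ − k₂)/(k₁ + k₂), so R = r² = 0.08301 and T = 1 − R = 0.9170.

T = 0.917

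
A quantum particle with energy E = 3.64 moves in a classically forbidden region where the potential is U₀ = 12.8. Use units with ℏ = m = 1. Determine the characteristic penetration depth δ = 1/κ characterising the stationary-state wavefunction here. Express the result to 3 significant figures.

Since E < U₀ the TISE in this region is ψ'' = κ²ψ with κ = √(2m(U₀ − E))/ℏ.
κ = √(2 × 1 × 9.16) = 4.280. The penetration depth is δ = 1/κ = 0.234.

δ = 0.234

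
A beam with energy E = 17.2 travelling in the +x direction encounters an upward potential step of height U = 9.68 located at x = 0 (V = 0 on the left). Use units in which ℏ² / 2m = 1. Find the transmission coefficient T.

T = 0.958

The wavenumbers are k₁ = √(2mE)/ℏ = 4.147 on the left and k₂ = √(2m(E − U))/ℏ = 2.742 on the right.
Matching ψ and ψ′ at x = 0 gives r = (k₁ − k₂)/(k₁ + k₂), so R = r² = 0.04159 and T = 1 − R = 0.9584.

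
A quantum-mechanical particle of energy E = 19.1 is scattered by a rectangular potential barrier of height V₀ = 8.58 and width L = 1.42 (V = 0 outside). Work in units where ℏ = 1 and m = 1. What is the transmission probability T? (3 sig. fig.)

E > V₀: inside the barrier k₂ = √(2m(E − V₀))/ℏ = 4.587, k₂L = 6.513.
T = [1 + V₀² sin²(k₂L) / (4E(E − V₀))]⁻¹ = 1/1.005 = 0.995.

T = 0.995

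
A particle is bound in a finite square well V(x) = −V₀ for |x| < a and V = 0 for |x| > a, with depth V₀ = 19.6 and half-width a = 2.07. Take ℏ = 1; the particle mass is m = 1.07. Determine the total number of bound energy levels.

The dimensionless depth is z₀ = a√(2mV₀)/ℏ = 2.07 × √(41.94) = 13.41.
The even/odd transcendental equations gain one root per π/2 in z₀, giving N = 1 + ⌊2z₀/π⌋ = 1 + ⌊8.535⌋ = 9.

N = 9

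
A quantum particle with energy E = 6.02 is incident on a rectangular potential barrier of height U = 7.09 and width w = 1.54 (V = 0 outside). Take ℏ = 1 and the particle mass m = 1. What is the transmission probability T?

E < U: inside the barrier ψ ∝ e^{±κx} with κ = √(2m(U − E))/ℏ = 1.463.
κw = 2.253, sinh(κw) = 4.705.
Matching ψ, ψ′ at both faces gives T = [1 + U² sinh²(κw) / (4E(U − E))]⁻¹ = 1/44.18 = 0.0226.

T = 0.0226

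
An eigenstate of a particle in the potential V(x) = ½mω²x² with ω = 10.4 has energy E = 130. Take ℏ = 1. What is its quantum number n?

E_n = ℏω(n + ½) ⇒ n = E/(ℏω) − ½ = 130/10.4 − 0.5 = 12.000 → n = 12.

n = 12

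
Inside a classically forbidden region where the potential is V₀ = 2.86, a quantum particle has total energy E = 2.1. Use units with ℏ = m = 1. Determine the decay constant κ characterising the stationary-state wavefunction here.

κ = 1.23

Since E < V₀ the TISE in this region is ψ'' = κ²ψ with κ = √(2m(V₀ − E))/ℏ.
κ = √(2 × 1 × 0.76) = 1.233.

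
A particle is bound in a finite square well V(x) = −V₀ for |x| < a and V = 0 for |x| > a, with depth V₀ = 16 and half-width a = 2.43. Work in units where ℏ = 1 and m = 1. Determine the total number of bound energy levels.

N = 9

The dimensionless depth is z₀ = a√(2mV₀)/ℏ = 2.43 × √(32.00) = 13.75.
The even/odd transcendental equations gain one root per π/2 in z₀, giving N = 1 + ⌊2z₀/π⌋ = 1 + ⌊8.751⌋ = 9.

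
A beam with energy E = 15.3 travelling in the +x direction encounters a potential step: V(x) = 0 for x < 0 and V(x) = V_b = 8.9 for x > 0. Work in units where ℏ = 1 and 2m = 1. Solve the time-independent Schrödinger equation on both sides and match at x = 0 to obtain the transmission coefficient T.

On each side the TISE gives plane waves with k = √(2m(E − V))/ℏ: k₁ = √(2·½·15.3) = 3.912, k₂ = √(2·½·6.4) = 2.530.
Continuity of ψ and ψ′ at the step yields the reflection amplitude r = (k₁ − k₂)/(k₁ + k₂) = 0.2145; thus R = |r|² = 0.04601, T = 0.9540.

T = 0.954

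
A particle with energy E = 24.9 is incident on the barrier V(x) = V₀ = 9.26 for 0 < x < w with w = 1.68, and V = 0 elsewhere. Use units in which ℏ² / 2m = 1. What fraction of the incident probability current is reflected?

R = 0.00681

Above the barrier the interior wavenumber is k₂ = √(2m(E − V₀))/ℏ = 3.955, giving phase k₂w = 6.644.
Matching at both interfaces gives T⁻¹ = 1 + V₀² sin²(k₂w) / [4E(E − V₀)] = 1.007, hence T = 0.993.
R = 1 − T = 0.00681.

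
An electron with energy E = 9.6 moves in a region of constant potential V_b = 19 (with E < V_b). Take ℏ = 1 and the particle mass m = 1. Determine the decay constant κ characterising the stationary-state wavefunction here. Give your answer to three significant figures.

Since E < V_b the TISE in this region is ψ'' = κ²ψ with κ = √(2m(V_b − E))/ℏ.
κ = √(2 × 1 × 9.4) = 4.336.

κ = 4.34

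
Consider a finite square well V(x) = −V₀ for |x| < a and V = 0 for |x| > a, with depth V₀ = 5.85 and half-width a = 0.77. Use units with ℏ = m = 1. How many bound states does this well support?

The dimensionless depth is z₀ = a√(2mV₀)/ℏ = 0.77 × √(11.70) = 2.634.
A new bound state (alternating even/odd) appears each time z₀ passes a multiple of π/2, so N = ⌊2z₀/π⌋ + 1 = ⌊1.677⌋ + 1 = 2.

N = 2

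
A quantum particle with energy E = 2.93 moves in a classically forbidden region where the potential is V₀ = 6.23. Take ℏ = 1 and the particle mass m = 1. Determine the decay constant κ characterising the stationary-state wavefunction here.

Since E < V₀ the TISE in this region is ψ'' = κ²ψ with κ = √(2m(V₀ − E))/ℏ.
κ = √(2 × 1 × 3.3) = 2.569.

κ = 2.57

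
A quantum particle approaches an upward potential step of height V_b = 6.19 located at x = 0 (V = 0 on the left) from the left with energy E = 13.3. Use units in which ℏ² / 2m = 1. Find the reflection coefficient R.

R = 0.0241

The wavenumbers are k₁ = √(2mE)/ℏ = 3.647 on the left and k₂ = √(2m(E − V_b))/ℏ = 2.666 on the right.
Matching ψ and ψ′ at x = 0 gives r = (k₁ − k₂)/(k₁ + k₂), so R = r² = 0.02412 and T = 1 − R = 0.9759.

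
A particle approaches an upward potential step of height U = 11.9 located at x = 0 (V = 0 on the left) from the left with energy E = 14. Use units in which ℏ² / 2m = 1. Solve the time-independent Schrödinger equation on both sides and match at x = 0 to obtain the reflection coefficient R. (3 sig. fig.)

R = 0.195

On each side the TISE gives plane waves with k = √(2m(E − V))/ℏ: k₁ = √(2·½·14) = 3.742, k₂ = √(2·½·2.1) = 1.449.
Matching ψ and ψ′ at x = 0 gives r = (k₁ − k₂)/(k₁ + k₂), so R = r² = 0.1951 and T = 1 − R = 0.8049.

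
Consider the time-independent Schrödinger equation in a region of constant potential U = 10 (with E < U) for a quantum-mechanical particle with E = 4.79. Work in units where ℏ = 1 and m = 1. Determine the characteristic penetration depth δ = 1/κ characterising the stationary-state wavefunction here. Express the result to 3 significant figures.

Since E < U the TISE in this region is ψ'' = κ²ψ with κ = √(2m(U − E))/ℏ.
κ = √(2 × 1 × 5.21) = 3.228. The penetration depth is δ = 1/κ = 0.310.

δ = 0.310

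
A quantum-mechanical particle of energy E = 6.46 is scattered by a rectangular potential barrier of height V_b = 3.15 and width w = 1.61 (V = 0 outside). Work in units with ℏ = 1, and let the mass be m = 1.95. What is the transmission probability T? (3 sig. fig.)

E > V_b: inside the barrier k₂ = √(2m(E − V_b))/ℏ = 3.593, k₂w = 5.785.
T = [1 + V_b² sin²(k₂w) / (4E(E − V_b))]⁻¹ = 1/1.027 = 0.974.

T = 0.974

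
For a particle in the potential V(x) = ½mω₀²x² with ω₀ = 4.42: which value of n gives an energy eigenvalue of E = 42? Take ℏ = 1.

E_n = ℏω₀(n + ½) ⇒ n = E/(ℏω₀) − ½ = 42/4.42 − 0.5 = 9.002 → n = 9.

n = 9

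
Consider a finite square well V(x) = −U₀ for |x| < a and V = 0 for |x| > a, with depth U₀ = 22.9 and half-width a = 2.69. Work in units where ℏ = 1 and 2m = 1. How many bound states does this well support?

Define the well-strength parameter z₀ = (a/ℏ)√(2mU₀) = 2.69 × √(2·0.5·22.9) = 12.87.
A new bound state (alternating even/odd) appears each time z₀ passes a multiple of π/2, so N = ⌊2z₀/π⌋ + 1 = ⌊8.195⌋ + 1 = 9.

N = 9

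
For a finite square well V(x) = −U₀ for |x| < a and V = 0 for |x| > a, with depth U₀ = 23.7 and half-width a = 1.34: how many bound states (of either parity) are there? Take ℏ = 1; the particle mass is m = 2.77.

Define the well-strength parameter z₀ = (a/ℏ)√(2mU₀) = 1.34 × √(2·2.77·23.7) = 15.35.
The even/odd transcendental equations gain one root per π/2 in z₀, giving N = 1 + ⌊2z₀/π⌋ = 1 + ⌊9.775⌋ = 10.

N = 10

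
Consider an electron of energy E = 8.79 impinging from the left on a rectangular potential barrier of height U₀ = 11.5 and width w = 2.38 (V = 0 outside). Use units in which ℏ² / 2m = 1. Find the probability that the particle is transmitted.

E < U₀: inside the barrier ψ ∝ e^{±κx} with κ = √(2m(U₀ − E))/ℏ = 1.646.
κw = 3.918, sinh(κw) = 25.14.
Matching ψ, ψ′ at both faces gives T = [1 + U₀² sinh²(κw) / (4E(U₀ − E))]⁻¹ = 1/878.2 = 0.00114.

T = 0.00114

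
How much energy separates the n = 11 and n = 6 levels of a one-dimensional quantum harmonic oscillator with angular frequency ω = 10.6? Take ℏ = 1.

E_n = ℏω(n + ½), so ΔE = (11 − 6) ℏω = 5 × 10.6 = 53.00.

ΔE = 53.0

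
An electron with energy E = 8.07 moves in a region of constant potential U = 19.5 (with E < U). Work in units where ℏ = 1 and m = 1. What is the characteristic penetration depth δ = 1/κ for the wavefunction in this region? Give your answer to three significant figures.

Since E < U the TISE in this region is ψ'' = κ²ψ with κ = √(2m(U − E))/ℏ.
κ = √(2 × 1 × 11.43) = 4.781. The penetration depth is δ = 1/κ = 0.209.

δ = 0.209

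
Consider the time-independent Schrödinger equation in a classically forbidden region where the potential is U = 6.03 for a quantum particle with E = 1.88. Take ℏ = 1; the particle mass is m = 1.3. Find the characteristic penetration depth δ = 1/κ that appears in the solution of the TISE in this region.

Since E < U the TISE in this region is ψ'' = κ²ψ with κ = √(2m(U − E))/ℏ.
κ = √(2 × 1.3 × 4.15) = 3.285. The penetration depth is δ = 1/κ = 0.304.

δ = 0.304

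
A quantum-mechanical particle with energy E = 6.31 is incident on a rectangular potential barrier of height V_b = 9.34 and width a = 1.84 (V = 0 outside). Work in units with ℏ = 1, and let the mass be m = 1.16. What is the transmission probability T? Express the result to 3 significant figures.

E < V_b: inside the barrier ψ ∝ e^{±κx} with κ = √(2m(V_b − E))/ℏ = 2.651.
κa = 4.878, sinh(κa) = 65.71.
The exact tunnelling result is T⁻¹ = 1 + V_b² sinh²(κa) / [4E(V_b − E)] = 4926, so T = 0.000203.

T = 0.000203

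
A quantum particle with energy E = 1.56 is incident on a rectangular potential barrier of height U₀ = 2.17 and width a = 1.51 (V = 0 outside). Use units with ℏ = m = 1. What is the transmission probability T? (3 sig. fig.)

T = 0.110

E < U₀: inside the barrier ψ ∝ e^{±κx} with κ = √(2m(U₀ − E))/ℏ = 1.105.
κa = 1.668, sinh(κa) = 2.556.
The exact tunnelling result is T⁻¹ = 1 + U₀² sinh²(κa) / [4E(U₀ − E)] = 9.082, so T = 0.110.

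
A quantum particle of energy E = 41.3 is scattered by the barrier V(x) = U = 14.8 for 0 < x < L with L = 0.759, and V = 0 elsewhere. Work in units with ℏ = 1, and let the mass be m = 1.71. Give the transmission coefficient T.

Above the barrier the interior wavenumber is k₂ = √(2m(E − U))/ℏ = 9.520, giving phase k₂L = 7.226.
T = [1 + U² sin²(k₂L) / (4E(E − U))]⁻¹ = 1/1.033 = 0.968.

T = 0.968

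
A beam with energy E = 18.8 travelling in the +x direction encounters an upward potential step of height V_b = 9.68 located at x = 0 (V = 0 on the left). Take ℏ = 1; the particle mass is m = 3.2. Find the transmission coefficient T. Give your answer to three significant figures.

T = 0.968

On each side the TISE gives plane waves with k = √(2m(E − V))/ℏ: k₁ = √(2·3.2·18.8) = 10.97, k₂ = √(2·3.2·9.12) = 7.640.
Continuity of ψ and ψ′ at the step yields the reflection amplitude r = (k₁ − k₂)/(k₁ + k₂) = 0.1789; thus R = |r|² = 0.03201, T = 0.9680.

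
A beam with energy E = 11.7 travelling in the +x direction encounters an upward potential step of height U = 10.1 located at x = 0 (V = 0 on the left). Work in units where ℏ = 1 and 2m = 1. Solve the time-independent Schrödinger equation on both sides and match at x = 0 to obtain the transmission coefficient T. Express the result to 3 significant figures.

On each side the TISE gives plane waves with k = √(2m(E − V))/ℏ: k₁ = √(2·½·11.7) = 3.421, k₂ = √(2·½·1.6) = 1.265.
Matching ψ and ψ′ at x = 0 gives r = (k₁ − k₂)/(k₁ + k₂), so R = r² = 0.2117 and T = 1 − R = 0.7883.

T = 0.788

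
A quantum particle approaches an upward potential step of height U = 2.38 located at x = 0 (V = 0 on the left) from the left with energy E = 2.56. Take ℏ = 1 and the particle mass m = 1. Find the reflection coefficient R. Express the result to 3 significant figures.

On each side the TISE gives plane waves with k = √(2m(E − V))/ℏ: k₁ = √(2·1·2.56) = 2.263, k₂ = √(2·1·0.18) = 0.6000.
Matching ψ and ψ′ at x = 0 gives r = (k₁ − k₂)/(k₁ + k₂), so R = r² = 0.3374 and T = 1 − R = 0.6626.

R = 0.337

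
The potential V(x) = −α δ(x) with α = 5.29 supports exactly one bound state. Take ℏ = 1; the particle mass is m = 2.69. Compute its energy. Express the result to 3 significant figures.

The bound state is ψ(x) = √κ e^{−κ|x|}. The derivative jump ψ'(0⁺) − ψ'(0⁻) = −(2mα/ℏ²)ψ(0) fixes κ = mα/ℏ² = 14.23.
Then E = −ℏ²κ²/(2m) = −mα²/(2ℏ²) = -37.64.

E = -37.6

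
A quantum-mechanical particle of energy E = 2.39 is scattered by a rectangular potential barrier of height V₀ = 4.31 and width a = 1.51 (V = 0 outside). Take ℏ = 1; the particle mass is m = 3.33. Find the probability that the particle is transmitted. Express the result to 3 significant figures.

T = 0.0000807

E < V₀: inside the barrier ψ ∝ e^{±κx} with κ = √(2m(V₀ − E))/ℏ = 3.576.
κa = 5.400, sinh(κa) = 110.7.
Matching ψ, ψ′ at both faces gives T = [1 + V₀² sinh²(κa) / (4E(V₀ − E))]⁻¹ = 1/12390 = 0.0000807.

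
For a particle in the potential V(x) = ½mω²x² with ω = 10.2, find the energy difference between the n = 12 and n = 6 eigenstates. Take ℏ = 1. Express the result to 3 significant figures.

ΔE = 61.2

E_n = ℏω(n + ½), so ΔE = (12 − 6) ℏω = 6 × 10.2 = 61.20.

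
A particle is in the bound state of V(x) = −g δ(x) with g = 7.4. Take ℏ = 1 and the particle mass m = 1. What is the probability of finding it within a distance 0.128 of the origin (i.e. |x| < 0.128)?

P = 0.850

The normalised bound state is ψ = √κ e^{−κ|x|} with κ = mg/ℏ² = 7.400.
P(|x| < d) = ∫_{−d}^{d} κ e^{−2κ|x|} dx = 1 − e^{−2κd} = 1 − e^{−1.894} = 0.8496.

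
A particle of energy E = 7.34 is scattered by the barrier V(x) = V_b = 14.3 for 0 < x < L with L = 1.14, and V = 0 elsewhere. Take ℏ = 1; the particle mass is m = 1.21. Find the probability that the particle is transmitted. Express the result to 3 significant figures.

Since E < V_b the interior solution is evanescent with decay constant κ = √(2m(V_b − E))/ℏ = 4.104.
κL = 4.679, sinh(κL) = 53.81.
Matching ψ, ψ′ at both faces gives T = [1 + V_b² sinh²(κL) / (4E(V_b − E))]⁻¹ = 1/2898 = 0.000345.

T = 0.000345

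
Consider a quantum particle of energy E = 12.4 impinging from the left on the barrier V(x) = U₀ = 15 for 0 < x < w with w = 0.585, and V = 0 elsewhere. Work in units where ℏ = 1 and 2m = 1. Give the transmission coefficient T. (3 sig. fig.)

E < U₀: inside the barrier ψ ∝ e^{±κx} with κ = √(2m(U₀ − E))/ℏ = 1.612.
κw = 0.9433, sinh(κw) = 1.090.
Matching ψ, ψ′ at both faces gives T = [1 + U₀² sinh²(κw) / (4E(U₀ − E))]⁻¹ = 1/3.071 = 0.326.

T = 0.326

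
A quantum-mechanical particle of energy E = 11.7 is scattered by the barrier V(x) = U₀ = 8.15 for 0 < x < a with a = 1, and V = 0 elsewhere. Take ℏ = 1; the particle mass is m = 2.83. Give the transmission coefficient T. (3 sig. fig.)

T = 0.725

Above the barrier the interior wavenumber is k₂ = √(2m(E − U₀))/ℏ = 4.483, giving phase k₂a = 4.483.
T = [1 + U₀² sin²(k₂a) / (4E(E − U₀))]⁻¹ = 1/1.379 = 0.725.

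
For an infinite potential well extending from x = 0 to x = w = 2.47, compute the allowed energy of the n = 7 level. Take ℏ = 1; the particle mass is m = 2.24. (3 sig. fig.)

Requiring ψ(0) = ψ(w) = 0 quantises k = nπ/w, hence E_n = ℏ²k²/2m = n²π²ℏ²/(2mw²).
E_7 = 7² × π² / (2 × 2.24 × 2.47²) = 17.69.

E = 17.7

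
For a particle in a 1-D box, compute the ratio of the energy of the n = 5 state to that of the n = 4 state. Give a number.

1.5625

E_n = n²π²ℏ²/(2mL²) so the ratio is n₂²/n₁² = 25/16 = 1.5625.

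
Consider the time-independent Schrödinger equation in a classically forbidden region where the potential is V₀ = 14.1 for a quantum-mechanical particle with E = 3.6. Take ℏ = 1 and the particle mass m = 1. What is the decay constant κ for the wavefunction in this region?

Since E < V₀ the TISE in this region is ψ'' = κ²ψ with κ = √(2m(V₀ − E))/ℏ.
κ = √(2 × 1 × 10.5) = 4.583.

κ = 4.58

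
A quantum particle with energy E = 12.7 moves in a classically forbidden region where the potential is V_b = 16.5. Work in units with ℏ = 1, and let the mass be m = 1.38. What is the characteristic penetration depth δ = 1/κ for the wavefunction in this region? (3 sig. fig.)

δ = 0.309

Since E < V_b the TISE in this region is ψ'' = κ²ψ with κ = √(2m(V_b − E))/ℏ.
κ = √(2 × 1.38 × 3.8) = 3.239. The penetration depth is δ = 1/κ = 0.309.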